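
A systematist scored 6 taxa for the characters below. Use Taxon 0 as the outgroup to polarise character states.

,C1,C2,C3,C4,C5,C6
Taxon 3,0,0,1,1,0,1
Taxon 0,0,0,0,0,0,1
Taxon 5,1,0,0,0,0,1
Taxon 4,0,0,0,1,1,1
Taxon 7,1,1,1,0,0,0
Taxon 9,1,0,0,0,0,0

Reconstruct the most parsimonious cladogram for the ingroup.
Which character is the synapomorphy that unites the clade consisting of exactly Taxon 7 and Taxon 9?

C6

Character polarity is set by the outgroup: the derived state is whichever differs from the outgroup's state, so for C6 the derived state is '0', and for the remaining characters it is '1'.
Only Taxon 5, Taxon 7, and Taxon 9 show the derived state '1' for C1, supporting them as a clade.
C2: derived state '1' in Taxon 7 only — an autapomorphy, so it tells us nothing about relationships among taxa.
C3 (state '1') occurs in Taxon 3 and Taxon 7 but conflicts with the nesting implied by the other characters — most parsimoniously interpreted as homoplasy.
C4 (derived state '1') is shared by Taxon 3 and Taxon 4 — a synapomorphy uniting that clade.
C5: derived state '1' in Taxon 4 only — an autapomorphy, so it tells us nothing about relationships among taxa.
C6 (derived state '0') is shared by Taxon 7 and Taxon 9 — a synapomorphy uniting that clade.
Most parsimonious ingroup topology: (((Taxon 7,Taxon 9),Taxon 5),(Taxon 3,Taxon 4)).
The clade {Taxon 7, Taxon 9} is supported by C6: its derived state '0' occurs in exactly those taxa and in no other taxon (including the outgroup).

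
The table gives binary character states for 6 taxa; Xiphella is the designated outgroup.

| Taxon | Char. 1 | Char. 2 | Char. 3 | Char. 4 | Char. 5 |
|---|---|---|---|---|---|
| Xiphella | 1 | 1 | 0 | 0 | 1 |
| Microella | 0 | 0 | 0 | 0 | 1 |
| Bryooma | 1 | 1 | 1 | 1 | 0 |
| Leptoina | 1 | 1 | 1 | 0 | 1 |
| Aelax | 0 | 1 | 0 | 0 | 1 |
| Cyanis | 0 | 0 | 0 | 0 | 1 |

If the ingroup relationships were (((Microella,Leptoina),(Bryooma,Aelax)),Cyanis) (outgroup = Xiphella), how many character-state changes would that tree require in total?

Map each character onto (((Microella,Leptoina),(Bryooma,Aelax)),Cyanis) (rooted by Xiphella) and count the minimum state changes it requires (Fitch parsimony):
Char. 1: 3; Char. 2: 2; Char. 3: 2; Char. 4: 1; Char. 5: 1.
Total tree length = 9.

9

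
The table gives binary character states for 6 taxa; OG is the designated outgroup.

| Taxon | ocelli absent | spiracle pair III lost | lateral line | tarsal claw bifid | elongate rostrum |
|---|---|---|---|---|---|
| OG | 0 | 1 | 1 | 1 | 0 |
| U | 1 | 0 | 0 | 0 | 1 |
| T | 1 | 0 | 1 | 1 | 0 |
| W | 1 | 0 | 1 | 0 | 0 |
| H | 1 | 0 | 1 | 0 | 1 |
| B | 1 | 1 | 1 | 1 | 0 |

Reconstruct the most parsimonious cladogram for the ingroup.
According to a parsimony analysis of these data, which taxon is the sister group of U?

H

Character polarity is set by the outgroup: the derived state is whichever differs from the outgroup's state, so for spiracle pair III lost, lateral line, tarsal claw bifid the derived state is '0', and for the remaining characters it is '1'.
ocelli absent (derived state '1') is shared by all ingroup taxa — unites the whole ingroup.
spiracle pair III lost: derived state '0' in H, T, U, and W only — synapomorphy for {H, T, U, W}.
lateral line: derived state '0' in U only — an autapomorphy, so it tells us nothing about relationships among taxa.
tarsal claw bifid (derived state '0') is shared by H, U, and W — a synapomorphy uniting that clade.
elongate rostrum (derived state '1') is shared by H and U — a synapomorphy uniting that clade.
Most parsimonious ingroup topology: ((((U,H),W),T),B).
U and H form a cherry on this tree, so they are sister taxa.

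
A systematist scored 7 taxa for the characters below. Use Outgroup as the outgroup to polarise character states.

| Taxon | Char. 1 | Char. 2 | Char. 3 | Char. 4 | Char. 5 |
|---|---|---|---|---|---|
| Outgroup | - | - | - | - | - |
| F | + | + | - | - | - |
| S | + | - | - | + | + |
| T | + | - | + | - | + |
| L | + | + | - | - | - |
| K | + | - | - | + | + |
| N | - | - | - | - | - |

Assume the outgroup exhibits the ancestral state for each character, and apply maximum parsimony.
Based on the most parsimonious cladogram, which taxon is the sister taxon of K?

S

The outgroup has state '-' for every character, so '+' is the derived state throughout.
Char. 1: derived state '+' in F, K, L, S, and T only — synapomorphy for {F, K, L, S, T}.
Only F and L show the derived state '+' for Char. 2, supporting them as a clade.
Char. 3 (derived state '+') is unique to T (autapomorphy; uninformative for grouping).
Char. 4 (derived state '+') is shared by K and S — a synapomorphy uniting that clade.
Only K, S, and T show the derived state '+' for Char. 5, supporting them as a clade.
Most parsimonious ingroup topology: (((F,L),((S,K),T)),N).
K and S form a cherry on this tree, so they are sister taxa.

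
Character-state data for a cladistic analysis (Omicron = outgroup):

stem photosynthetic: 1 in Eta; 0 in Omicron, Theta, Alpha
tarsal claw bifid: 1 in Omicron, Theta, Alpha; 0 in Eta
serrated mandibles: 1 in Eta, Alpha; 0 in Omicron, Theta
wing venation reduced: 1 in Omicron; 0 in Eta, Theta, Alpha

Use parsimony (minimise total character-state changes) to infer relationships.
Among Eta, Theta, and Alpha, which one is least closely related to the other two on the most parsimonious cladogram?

Theta

Character polarity is set by the outgroup: the derived state is whichever differs from the outgroup's state, so for tarsal claw bifid, wing venation reduced the derived state is '0', and for the remaining characters it is '1'.
stem photosynthetic: derived state '1' in Eta only — an autapomorphy, so it tells us nothing about relationships among taxa.
tarsal claw bifid: derived state '0' in Eta only — an autapomorphy, so it tells us nothing about relationships among taxa.
Only Alpha and Eta show the derived state '1' for serrated mandibles, supporting them as a clade.
wing venation reduced (derived state '0') is shared by all ingroup taxa — unites the whole ingroup.
Most parsimonious ingroup topology: (Theta,(Alpha,Eta)).
Alpha and Eta share a more recent common ancestor with each other than either does with Theta, so Theta is the least closely related of the three.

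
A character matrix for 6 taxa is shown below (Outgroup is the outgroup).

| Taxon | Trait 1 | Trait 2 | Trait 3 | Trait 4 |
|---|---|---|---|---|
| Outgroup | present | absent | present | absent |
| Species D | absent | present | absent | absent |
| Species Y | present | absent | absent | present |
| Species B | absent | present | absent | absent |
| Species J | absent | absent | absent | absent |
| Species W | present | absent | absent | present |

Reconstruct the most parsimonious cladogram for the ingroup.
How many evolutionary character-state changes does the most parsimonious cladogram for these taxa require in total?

4

Character polarity is set by the outgroup: the derived state is whichever differs from the outgroup's state, so for Trait 1, Trait 3 the derived state is 'absent', and for the remaining characters it is 'present'.
Only Species B, Species D, and Species J show the derived state 'absent' for Trait 1, supporting them as a clade.
Only Species B and Species D show the derived state 'present' for Trait 2, supporting them as a clade.
Trait 3 (derived state 'absent') is shared by all ingroup taxa — unites the whole ingroup.
Trait 4: derived state 'present' in Species W and Species Y only — synapomorphy for {Species W, Species Y}.
Most parsimonious ingroup topology: (((Species D,Species B),Species J),(Species Y,Species W)).
Changes per character on this tree: Trait 1: 1; Trait 2: 1; Trait 3: 1; Trait 4: 1.
Total = 4.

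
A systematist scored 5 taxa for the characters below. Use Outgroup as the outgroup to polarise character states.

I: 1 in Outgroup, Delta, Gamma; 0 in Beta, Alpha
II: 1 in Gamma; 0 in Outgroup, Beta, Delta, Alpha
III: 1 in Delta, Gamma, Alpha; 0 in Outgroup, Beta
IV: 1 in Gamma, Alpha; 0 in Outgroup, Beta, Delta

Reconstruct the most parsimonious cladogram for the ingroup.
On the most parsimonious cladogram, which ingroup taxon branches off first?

Beta

Character polarity is set by the outgroup: the derived state is whichever differs from the outgroup's state, so for I the derived state is '0', and for the remaining characters it is '1'.
I groups Alpha and Beta, which is incompatible with the clades supported by the remaining characters; treating it as convergent (homoplasy) costs fewer steps than any alternative tree.
II (derived state '1') is unique to Gamma (autapomorphy; uninformative for grouping).
III: derived state '1' in Alpha, Delta, and Gamma only — synapomorphy for {Alpha, Delta, Gamma}.
Only Alpha and Gamma show the derived state '1' for IV, supporting them as a clade.
Most parsimonious ingroup topology: (Beta,(Delta,(Gamma,Alpha))).
Beta is sister to the clade containing all other ingroup taxa, so it is the earliest-diverging (most basal) ingroup lineage.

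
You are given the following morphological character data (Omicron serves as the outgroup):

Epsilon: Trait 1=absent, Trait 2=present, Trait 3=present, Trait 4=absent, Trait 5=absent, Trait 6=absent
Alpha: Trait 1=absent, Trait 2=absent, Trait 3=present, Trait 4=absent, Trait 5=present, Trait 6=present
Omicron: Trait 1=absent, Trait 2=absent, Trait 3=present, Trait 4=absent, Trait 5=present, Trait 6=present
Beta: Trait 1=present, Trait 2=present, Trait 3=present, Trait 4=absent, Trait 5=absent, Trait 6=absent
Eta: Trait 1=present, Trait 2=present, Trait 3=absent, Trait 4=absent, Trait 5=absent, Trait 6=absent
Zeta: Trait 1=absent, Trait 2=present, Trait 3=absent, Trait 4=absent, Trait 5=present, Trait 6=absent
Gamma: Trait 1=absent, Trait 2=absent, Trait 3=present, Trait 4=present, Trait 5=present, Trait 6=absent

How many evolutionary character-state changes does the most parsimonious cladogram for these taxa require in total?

7

Character polarity is set by the outgroup: the derived state is whichever differs from the outgroup's state, so for Trait 3, Trait 5, Trait 6 the derived state is 'absent', and for the remaining characters it is 'present'.
Trait 1: derived state 'present' in Beta and Eta only — synapomorphy for {Beta, Eta}.
Trait 2: derived state 'present' in Beta, Epsilon, Eta, and Zeta only — synapomorphy for {Beta, Epsilon, Eta, Zeta}.
Trait 3 (state 'absent') occurs in Eta and Zeta but conflicts with the nesting implied by the other characters — most parsimoniously interpreted as homoplasy.
Trait 4 (derived state 'present') is unique to Gamma (autapomorphy; uninformative for grouping).
Trait 5 (derived state 'absent') is shared by Beta, Epsilon, and Eta — a synapomorphy uniting that clade.
Trait 6: derived state 'absent' in Beta, Epsilon, Eta, Gamma, and Zeta only — synapomorphy for {Beta, Epsilon, Eta, Gamma, Zeta}.
Most parsimonious ingroup topology: ((((Epsilon,(Eta,Beta)),Zeta),Gamma),Alpha).
Changes per character on this tree: Trait 1: 1; Trait 2: 1; Trait 3: 2; Trait 4: 1; Trait 5: 1; Trait 6: 1.
Total = 7.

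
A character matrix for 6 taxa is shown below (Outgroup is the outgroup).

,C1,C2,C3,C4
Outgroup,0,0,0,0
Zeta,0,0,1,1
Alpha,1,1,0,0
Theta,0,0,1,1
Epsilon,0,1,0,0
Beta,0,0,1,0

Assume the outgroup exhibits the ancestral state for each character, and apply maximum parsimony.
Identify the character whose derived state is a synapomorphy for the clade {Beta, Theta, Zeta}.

The outgroup has state '0' for every character, so '1' is the derived state throughout.
C1 (derived state '1') is unique to Alpha (autapomorphy; uninformative for grouping).
C2 (derived state '1') is shared by Alpha and Epsilon — a synapomorphy uniting that clade.
C3 (derived state '1') is shared by Beta, Theta, and Zeta — a synapomorphy uniting that clade.
C4: derived state '1' in Theta and Zeta only — synapomorphy for {Theta, Zeta}.
Most parsimonious ingroup topology: (((Zeta,Theta),Beta),(Alpha,Epsilon)).
The clade {Beta, Theta, Zeta} is supported by C3: its derived state '1' occurs in exactly those taxa and in no other taxon (including the outgroup).

C3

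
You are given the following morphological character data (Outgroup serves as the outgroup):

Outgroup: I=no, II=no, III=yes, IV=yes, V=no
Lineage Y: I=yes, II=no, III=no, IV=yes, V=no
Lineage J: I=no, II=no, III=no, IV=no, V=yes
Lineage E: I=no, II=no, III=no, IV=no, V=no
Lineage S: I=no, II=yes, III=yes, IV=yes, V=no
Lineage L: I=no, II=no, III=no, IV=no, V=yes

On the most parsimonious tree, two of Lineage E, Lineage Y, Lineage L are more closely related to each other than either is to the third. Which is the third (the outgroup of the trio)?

Lineage Y

Character polarity is set by the outgroup: the derived state is whichever differs from the outgroup's state, so for III, IV the derived state is 'no', and for the remaining characters it is 'yes'.
I (derived state 'yes') is unique to Lineage Y (autapomorphy; uninformative for grouping).
II: derived state 'yes' in Lineage S only — an autapomorphy, so it tells us nothing about relationships among taxa.
Only Lineage E, Lineage J, Lineage L, and Lineage Y show the derived state 'no' for III, supporting them as a clade.
Only Lineage E, Lineage J, and Lineage L show the derived state 'no' for IV, supporting them as a clade.
V: derived state 'yes' in Lineage J and Lineage L only — synapomorphy for {Lineage J, Lineage L}.
Most parsimonious ingroup topology: ((Lineage Y,((Lineage J,Lineage L),Lineage E)),Lineage S).
Lineage L and Lineage E share a more recent common ancestor with each other than either does with Lineage Y, so Lineage Y is the least closely related of the three.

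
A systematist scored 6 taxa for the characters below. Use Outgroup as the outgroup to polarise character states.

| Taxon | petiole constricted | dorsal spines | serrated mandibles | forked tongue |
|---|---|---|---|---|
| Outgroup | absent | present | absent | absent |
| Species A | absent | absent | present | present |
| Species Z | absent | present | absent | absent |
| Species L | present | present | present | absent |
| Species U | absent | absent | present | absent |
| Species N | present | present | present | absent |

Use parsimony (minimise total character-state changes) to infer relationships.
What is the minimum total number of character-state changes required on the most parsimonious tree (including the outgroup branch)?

4

Character polarity is set by the outgroup: the derived state is whichever differs from the outgroup's state, so for dorsal spines the derived state is 'absent', and for the remaining characters it is 'present'.
petiole constricted (derived state 'present') is shared by Species L and Species N — a synapomorphy uniting that clade.
dorsal spines: derived state 'absent' in Species A and Species U only — synapomorphy for {Species A, Species U}.
serrated mandibles (derived state 'present') is shared by Species A, Species L, Species N, and Species U — a synapomorphy uniting that clade.
forked tongue: derived state 'present' in Species A only — an autapomorphy, so it tells us nothing about relationships among taxa.
Most parsimonious ingroup topology: (((Species A,Species U),(Species L,Species N)),Species Z).
Changes per character on this tree: petiole constricted: 1; dorsal spines: 1; serrated mandibles: 1; forked tongue: 1.
Total = 4.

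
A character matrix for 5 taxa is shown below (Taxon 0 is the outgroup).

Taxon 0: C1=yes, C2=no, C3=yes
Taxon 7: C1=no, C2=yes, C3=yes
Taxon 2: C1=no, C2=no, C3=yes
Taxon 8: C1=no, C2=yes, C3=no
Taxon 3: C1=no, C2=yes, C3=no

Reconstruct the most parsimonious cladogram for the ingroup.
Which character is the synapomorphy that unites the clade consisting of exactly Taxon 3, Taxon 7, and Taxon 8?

Character polarity is set by the outgroup: the derived state is whichever differs from the outgroup's state, so for C1, C3 the derived state is 'no', and for the remaining characters it is 'yes'.
C1 (derived state 'no') is shared by all ingroup taxa — unites the whole ingroup.
C2: derived state 'yes' in Taxon 3, Taxon 7, and Taxon 8 only — synapomorphy for {Taxon 3, Taxon 7, Taxon 8}.
Only Taxon 3 and Taxon 8 show the derived state 'no' for C3, supporting them as a clade.
Most parsimonious ingroup topology: ((Taxon 7,(Taxon 8,Taxon 3)),Taxon 2).
The clade {Taxon 3, Taxon 7, Taxon 8} is supported by C2: its derived state 'yes' occurs in exactly those taxa and in no other taxon (including the outgroup).

C2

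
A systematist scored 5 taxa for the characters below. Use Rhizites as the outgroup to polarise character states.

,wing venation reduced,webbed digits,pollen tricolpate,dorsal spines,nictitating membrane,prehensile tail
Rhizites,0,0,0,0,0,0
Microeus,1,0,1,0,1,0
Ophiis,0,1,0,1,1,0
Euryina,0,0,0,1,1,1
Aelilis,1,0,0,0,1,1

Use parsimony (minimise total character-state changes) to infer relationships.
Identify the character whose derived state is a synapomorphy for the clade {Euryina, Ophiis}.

The outgroup has state '0' for every character, so '1' is the derived state throughout.
wing venation reduced: derived state '1' in Aelilis and Microeus only — synapomorphy for {Aelilis, Microeus}.
webbed digits (derived state '1') is unique to Ophiis (autapomorphy; uninformative for grouping).
pollen tricolpate: derived state '1' in Microeus only — an autapomorphy, so it tells us nothing about relationships among taxa.
dorsal spines (derived state '1') is shared by Euryina and Ophiis — a synapomorphy uniting that clade.
nictitating membrane (derived state '1') is shared by all ingroup taxa — unites the whole ingroup.
prehensile tail groups Aelilis and Euryina, which is incompatible with the clades supported by the remaining characters; treating it as convergent (homoplasy) costs fewer steps than any alternative tree.
Most parsimonious ingroup topology: ((Microeus,Aelilis),(Ophiis,Euryina)).
The clade {Euryina, Ophiis} is supported by dorsal spines: its derived state '1' occurs in exactly those taxa and in no other taxon (including the outgroup).

dorsal spines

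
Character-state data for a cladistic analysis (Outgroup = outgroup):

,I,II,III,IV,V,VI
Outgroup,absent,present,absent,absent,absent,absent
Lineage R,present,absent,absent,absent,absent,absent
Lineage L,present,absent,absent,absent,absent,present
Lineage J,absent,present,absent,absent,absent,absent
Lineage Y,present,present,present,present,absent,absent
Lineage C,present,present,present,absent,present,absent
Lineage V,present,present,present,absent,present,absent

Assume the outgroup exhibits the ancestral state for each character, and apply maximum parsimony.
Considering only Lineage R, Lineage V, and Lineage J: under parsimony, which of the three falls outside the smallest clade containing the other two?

Lineage J

Character polarity is set by the outgroup: the derived state is whichever differs from the outgroup's state, so for II the derived state is 'absent', and for the remaining characters it is 'present'.
I: derived state 'present' in Lineage C, Lineage L, Lineage R, Lineage V, and Lineage Y only — synapomorphy for {Lineage C, Lineage L, Lineage R, Lineage V, Lineage Y}.
Only Lineage L and Lineage R show the derived state 'absent' for II, supporting them as a clade.
III (derived state 'present') is shared by Lineage C, Lineage V, and Lineage Y — a synapomorphy uniting that clade.
IV: derived state 'present' in Lineage Y only — an autapomorphy, so it tells us nothing about relationships among taxa.
V: derived state 'present' in Lineage C and Lineage V only — synapomorphy for {Lineage C, Lineage V}.
VI (derived state 'present') is unique to Lineage L (autapomorphy; uninformative for grouping).
Most parsimonious ingroup topology: (((Lineage R,Lineage L),(Lineage Y,(Lineage C,Lineage V))),Lineage J).
Lineage V and Lineage R share a more recent common ancestor with each other than either does with Lineage J, so Lineage J is the least closely related of the three.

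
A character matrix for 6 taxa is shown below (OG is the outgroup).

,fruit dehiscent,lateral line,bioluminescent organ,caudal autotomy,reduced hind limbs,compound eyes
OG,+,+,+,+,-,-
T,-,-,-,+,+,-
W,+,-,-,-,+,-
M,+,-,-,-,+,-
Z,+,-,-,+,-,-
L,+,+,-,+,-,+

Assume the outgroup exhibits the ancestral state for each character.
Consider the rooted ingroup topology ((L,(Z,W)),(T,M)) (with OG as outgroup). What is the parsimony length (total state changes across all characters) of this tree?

Map each character onto ((L,(Z,W)),(T,M)) (rooted by OG) and count the minimum state changes it requires (Fitch parsimony):
fruit dehiscent: 1; lateral line: 2; bioluminescent organ: 1; caudal autotomy: 2; reduced hind limbs: 2; compound eyes: 1.
Total tree length = 9.

9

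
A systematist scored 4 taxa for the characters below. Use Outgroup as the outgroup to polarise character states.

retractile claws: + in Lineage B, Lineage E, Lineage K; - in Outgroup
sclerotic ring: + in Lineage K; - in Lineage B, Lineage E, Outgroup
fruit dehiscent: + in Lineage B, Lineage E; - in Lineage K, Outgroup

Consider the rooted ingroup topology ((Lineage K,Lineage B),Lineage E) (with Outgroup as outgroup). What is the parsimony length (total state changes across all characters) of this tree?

4

Map each character onto ((Lineage K,Lineage B),Lineage E) (rooted by Outgroup) and count the minimum state changes it requires (Fitch parsimony):
retractile claws: 1; sclerotic ring: 1; fruit dehiscent: 2.
Total tree length = 4.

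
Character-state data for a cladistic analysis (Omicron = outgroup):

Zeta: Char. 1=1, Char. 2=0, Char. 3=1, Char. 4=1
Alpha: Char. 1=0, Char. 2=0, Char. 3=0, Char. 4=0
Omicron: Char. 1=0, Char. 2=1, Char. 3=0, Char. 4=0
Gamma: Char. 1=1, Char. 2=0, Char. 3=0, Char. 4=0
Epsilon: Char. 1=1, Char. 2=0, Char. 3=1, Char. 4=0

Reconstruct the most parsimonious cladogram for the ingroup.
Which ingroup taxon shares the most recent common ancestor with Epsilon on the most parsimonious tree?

Character polarity is set by the outgroup: the derived state is whichever differs from the outgroup's state, so for Char. 2 the derived state is '0', and for the remaining characters it is '1'.
Char. 1: derived state '1' in Epsilon, Gamma, and Zeta only — synapomorphy for {Epsilon, Gamma, Zeta}.
Char. 2 (derived state '0') is shared by all ingroup taxa — unites the whole ingroup.
Only Epsilon and Zeta show the derived state '1' for Char. 3, supporting them as a clade.
Char. 4: derived state '1' in Zeta only — an autapomorphy, so it tells us nothing about relationships among taxa.
Most parsimonious ingroup topology: ((Gamma,(Epsilon,Zeta)),Alpha).
Epsilon and Zeta form a cherry on this tree, so they are sister taxa.

Zeta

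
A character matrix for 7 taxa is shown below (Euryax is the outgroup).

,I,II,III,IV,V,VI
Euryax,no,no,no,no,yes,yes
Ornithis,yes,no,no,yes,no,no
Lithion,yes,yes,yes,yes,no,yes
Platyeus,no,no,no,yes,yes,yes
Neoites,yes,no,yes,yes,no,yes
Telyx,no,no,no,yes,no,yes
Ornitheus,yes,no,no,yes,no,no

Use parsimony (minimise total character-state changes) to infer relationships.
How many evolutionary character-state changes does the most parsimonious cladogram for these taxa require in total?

6

Character polarity is set by the outgroup: the derived state is whichever differs from the outgroup's state, so for V, VI the derived state is 'no', and for the remaining characters it is 'yes'.
I (derived state 'yes') is shared by Lithion, Neoites, Ornitheus, and Ornithis — a synapomorphy uniting that clade.
II (derived state 'yes') is unique to Lithion (autapomorphy; uninformative for grouping).
Only Lithion and Neoites show the derived state 'yes' for III, supporting them as a clade.
All ingroup taxa share the derived state 'yes' for IV; it defines the ingroup but does not resolve relationships within it.
Only Lithion, Neoites, Ornitheus, Ornithis, and Telyx show the derived state 'no' for V, supporting them as a clade.
Only Ornitheus and Ornithis show the derived state 'no' for VI, supporting them as a clade.
Most parsimonious ingroup topology: ((((Ornithis,Ornitheus),(Lithion,Neoites)),Telyx),Platyeus).
Changes per character on this tree: I: 1; II: 1; III: 1; IV: 1; V: 1; VI: 1.
Total = 6.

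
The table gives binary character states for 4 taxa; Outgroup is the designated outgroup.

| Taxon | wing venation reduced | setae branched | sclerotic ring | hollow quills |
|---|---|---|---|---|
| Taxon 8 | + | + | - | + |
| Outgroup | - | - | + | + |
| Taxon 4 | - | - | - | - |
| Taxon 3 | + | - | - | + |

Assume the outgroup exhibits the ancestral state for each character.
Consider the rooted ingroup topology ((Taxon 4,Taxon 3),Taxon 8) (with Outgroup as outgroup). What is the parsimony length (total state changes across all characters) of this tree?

5

Map each character onto ((Taxon 4,Taxon 3),Taxon 8) (rooted by Outgroup) and count the minimum state changes it requires (Fitch parsimony):
wing venation reduced: 2; setae branched: 1; sclerotic ring: 1; hollow quills: 1.
Total tree length = 5.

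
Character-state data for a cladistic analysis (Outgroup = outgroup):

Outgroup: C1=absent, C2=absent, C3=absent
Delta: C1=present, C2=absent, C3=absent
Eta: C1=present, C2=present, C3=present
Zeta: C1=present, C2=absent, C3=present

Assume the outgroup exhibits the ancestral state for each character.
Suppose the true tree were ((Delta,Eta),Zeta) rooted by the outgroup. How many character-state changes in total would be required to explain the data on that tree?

Map each character onto ((Delta,Eta),Zeta) (rooted by Outgroup) and count the minimum state changes it requires (Fitch parsimony):
C1: 1; C2: 1; C3: 2.
Total tree length = 4.

4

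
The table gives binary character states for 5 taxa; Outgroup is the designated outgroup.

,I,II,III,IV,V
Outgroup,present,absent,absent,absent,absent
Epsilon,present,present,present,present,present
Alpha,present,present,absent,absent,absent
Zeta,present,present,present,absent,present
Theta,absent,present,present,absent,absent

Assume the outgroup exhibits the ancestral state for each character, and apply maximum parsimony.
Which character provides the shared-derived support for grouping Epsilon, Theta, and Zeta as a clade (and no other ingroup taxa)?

III

Character polarity is set by the outgroup: the derived state is whichever differs from the outgroup's state, so for I the derived state is 'absent', and for the remaining characters it is 'present'.
I (derived state 'absent') is unique to Theta (autapomorphy; uninformative for grouping).
II (derived state 'present') is shared by all ingroup taxa — unites the whole ingroup.
III: derived state 'present' in Epsilon, Theta, and Zeta only — synapomorphy for {Epsilon, Theta, Zeta}.
IV: derived state 'present' in Epsilon only — an autapomorphy, so it tells us nothing about relationships among taxa.
Only Epsilon and Zeta show the derived state 'present' for V, supporting them as a clade.
Most parsimonious ingroup topology: (((Epsilon,Zeta),Theta),Alpha).
The clade {Epsilon, Theta, Zeta} is supported by III: its derived state 'present' occurs in exactly those taxa and in no other taxon (including the outgroup).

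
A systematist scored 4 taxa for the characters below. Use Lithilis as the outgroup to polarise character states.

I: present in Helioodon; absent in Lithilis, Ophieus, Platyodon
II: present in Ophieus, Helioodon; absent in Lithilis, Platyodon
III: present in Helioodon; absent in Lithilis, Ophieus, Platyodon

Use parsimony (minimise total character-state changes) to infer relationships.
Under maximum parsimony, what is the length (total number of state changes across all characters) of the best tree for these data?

3

The outgroup has state 'absent' for every character, so 'present' is the derived state throughout.
I: derived state 'present' in Helioodon only — an autapomorphy, so it tells us nothing about relationships among taxa.
Only Helioodon and Ophieus show the derived state 'present' for II, supporting them as a clade.
III: derived state 'present' in Helioodon only — an autapomorphy, so it tells us nothing about relationships among taxa.
Most parsimonious ingroup topology: ((Ophieus,Helioodon),Platyodon).
Changes per character on this tree: I: 1; II: 1; III: 1.
Total = 3.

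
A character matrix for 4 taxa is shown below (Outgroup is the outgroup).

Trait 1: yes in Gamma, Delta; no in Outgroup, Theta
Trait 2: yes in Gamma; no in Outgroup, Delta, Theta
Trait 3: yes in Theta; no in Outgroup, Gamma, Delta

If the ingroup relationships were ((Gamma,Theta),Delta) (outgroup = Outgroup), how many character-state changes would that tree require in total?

Map each character onto ((Gamma,Theta),Delta) (rooted by Outgroup) and count the minimum state changes it requires (Fitch parsimony):
Trait 1: 2; Trait 2: 1; Trait 3: 1.
Total tree length = 4.

4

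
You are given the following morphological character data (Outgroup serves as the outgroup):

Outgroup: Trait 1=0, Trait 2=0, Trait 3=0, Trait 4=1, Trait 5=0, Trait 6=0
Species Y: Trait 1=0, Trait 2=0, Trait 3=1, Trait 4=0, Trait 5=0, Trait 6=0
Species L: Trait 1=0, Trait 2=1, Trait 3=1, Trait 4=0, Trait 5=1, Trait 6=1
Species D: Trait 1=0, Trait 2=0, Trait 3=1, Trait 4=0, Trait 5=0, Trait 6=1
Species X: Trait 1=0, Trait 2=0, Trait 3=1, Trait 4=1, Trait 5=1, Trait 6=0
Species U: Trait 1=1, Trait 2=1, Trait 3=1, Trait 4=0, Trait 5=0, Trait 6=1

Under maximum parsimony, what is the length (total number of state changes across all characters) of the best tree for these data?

Character polarity is set by the outgroup: the derived state is whichever differs from the outgroup's state, so for Trait 4 the derived state is '0', and for the remaining characters it is '1'.
Trait 1: derived state '1' in Species U only — an autapomorphy, so it tells us nothing about relationships among taxa.
Only Species L and Species U show the derived state '1' for Trait 2, supporting them as a clade.
Trait 3 (derived state '1') is shared by all ingroup taxa — unites the whole ingroup.
Only Species D, Species L, Species U, and Species Y show the derived state '0' for Trait 4, supporting them as a clade.
Trait 5 (state '1') occurs in Species L and Species X but conflicts with the nesting implied by the other characters — most parsimoniously interpreted as homoplasy.
Trait 6: derived state '1' in Species D, Species L, and Species U only — synapomorphy for {Species D, Species L, Species U}.
Most parsimonious ingroup topology: ((Species Y,((Species L,Species U),Species D)),Species X).
Changes per character on this tree: Trait 1: 1; Trait 2: 1; Trait 3: 1; Trait 4: 1; Trait 5: 2; Trait 6: 1.
Total = 7.

7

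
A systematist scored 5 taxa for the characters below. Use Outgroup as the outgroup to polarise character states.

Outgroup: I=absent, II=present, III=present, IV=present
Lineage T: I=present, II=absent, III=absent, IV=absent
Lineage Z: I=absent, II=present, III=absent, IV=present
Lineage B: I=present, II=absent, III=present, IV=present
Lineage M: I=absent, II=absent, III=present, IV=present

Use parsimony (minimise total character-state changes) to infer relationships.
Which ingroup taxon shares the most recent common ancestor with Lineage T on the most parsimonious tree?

Lineage B

Character polarity is set by the outgroup: the derived state is whichever differs from the outgroup's state, so for II, III, IV the derived state is 'absent', and for the remaining characters it is 'present'.
Only Lineage B and Lineage T show the derived state 'present' for I, supporting them as a clade.
Only Lineage B, Lineage M, and Lineage T show the derived state 'absent' for II, supporting them as a clade.
III groups Lineage T and Lineage Z, which is incompatible with the clades supported by the remaining characters; treating it as convergent (homoplasy) costs fewer steps than any alternative tree.
IV (derived state 'absent') is unique to Lineage T (autapomorphy; uninformative for grouping).
Most parsimonious ingroup topology: (((Lineage T,Lineage B),Lineage M),Lineage Z).
Lineage T and Lineage B form a cherry on this tree, so they are sister taxa.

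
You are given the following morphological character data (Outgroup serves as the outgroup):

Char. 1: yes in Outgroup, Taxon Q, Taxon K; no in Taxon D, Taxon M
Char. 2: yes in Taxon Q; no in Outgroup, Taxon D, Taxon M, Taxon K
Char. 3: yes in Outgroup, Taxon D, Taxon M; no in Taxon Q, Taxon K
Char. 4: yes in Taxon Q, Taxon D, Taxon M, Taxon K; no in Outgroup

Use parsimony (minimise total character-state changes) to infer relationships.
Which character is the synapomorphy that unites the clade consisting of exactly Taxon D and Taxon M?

Character polarity is set by the outgroup: the derived state is whichever differs from the outgroup's state, so for Char. 1, Char. 3 the derived state is 'no', and for the remaining characters it is 'yes'.
Only Taxon D and Taxon M show the derived state 'no' for Char. 1, supporting them as a clade.
Char. 2: derived state 'yes' in Taxon Q only — an autapomorphy, so it tells us nothing about relationships among taxa.
Char. 3: derived state 'no' in Taxon K and Taxon Q only — synapomorphy for {Taxon K, Taxon Q}.
Char. 4 (derived state 'yes') is shared by all ingroup taxa — unites the whole ingroup.
Most parsimonious ingroup topology: ((Taxon Q,Taxon K),(Taxon D,Taxon M)).
The clade {Taxon D, Taxon M} is supported by Char. 1: its derived state 'no' occurs in exactly those taxa and in no other taxon (including the outgroup).

Char. 1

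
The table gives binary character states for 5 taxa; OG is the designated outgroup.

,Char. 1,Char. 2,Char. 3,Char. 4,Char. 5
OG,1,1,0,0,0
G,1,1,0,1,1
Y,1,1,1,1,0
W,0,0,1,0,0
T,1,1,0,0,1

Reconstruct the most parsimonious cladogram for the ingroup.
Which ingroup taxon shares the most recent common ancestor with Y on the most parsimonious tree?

Character polarity is set by the outgroup: the derived state is whichever differs from the outgroup's state, so for Char. 1, Char. 2 the derived state is '0', and for the remaining characters it is '1'.
Char. 1: derived state '0' in W only — an autapomorphy, so it tells us nothing about relationships among taxa.
Char. 2 (derived state '0') is unique to W (autapomorphy; uninformative for grouping).
Char. 3: derived state '1' in W and Y only — synapomorphy for {W, Y}.
Char. 4 (state '1') occurs in G and Y but conflicts with the nesting implied by the other characters — most parsimoniously interpreted as homoplasy.
Only G and T show the derived state '1' for Char. 5, supporting them as a clade.
Most parsimonious ingroup topology: ((G,T),(Y,W)).
Y and W form a cherry on this tree, so they are sister taxa.

W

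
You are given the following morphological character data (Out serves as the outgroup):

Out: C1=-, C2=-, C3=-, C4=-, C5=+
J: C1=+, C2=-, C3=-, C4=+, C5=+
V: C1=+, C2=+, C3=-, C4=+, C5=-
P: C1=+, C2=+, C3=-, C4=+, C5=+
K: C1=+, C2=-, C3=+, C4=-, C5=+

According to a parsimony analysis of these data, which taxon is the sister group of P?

V

Character polarity is set by the outgroup: the derived state is whichever differs from the outgroup's state, so for C5 the derived state is '-', and for the remaining characters it is '+'.
C1 (derived state '+') is shared by all ingroup taxa — unites the whole ingroup.
C2 (derived state '+') is shared by P and V — a synapomorphy uniting that clade.
C3: derived state '+' in K only — an autapomorphy, so it tells us nothing about relationships among taxa.
C4 (derived state '+') is shared by J, P, and V — a synapomorphy uniting that clade.
C5: derived state '-' in V only — an autapomorphy, so it tells us nothing about relationships among taxa.
Most parsimonious ingroup topology: ((J,(V,P)),K).
P and V form a cherry on this tree, so they are sister taxa.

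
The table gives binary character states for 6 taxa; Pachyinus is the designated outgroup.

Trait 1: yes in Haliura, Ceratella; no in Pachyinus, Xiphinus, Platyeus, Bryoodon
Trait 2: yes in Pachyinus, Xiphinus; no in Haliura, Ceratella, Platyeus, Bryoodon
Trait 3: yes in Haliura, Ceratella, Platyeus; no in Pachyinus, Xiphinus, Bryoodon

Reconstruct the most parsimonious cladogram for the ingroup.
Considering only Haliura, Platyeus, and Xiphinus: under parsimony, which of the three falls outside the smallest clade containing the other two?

Xiphinus

Character polarity is set by the outgroup: the derived state is whichever differs from the outgroup's state, so for Trait 2 the derived state is 'no', and for the remaining characters it is 'yes'.
Trait 1 (derived state 'yes') is shared by Ceratella and Haliura — a synapomorphy uniting that clade.
Only Bryoodon, Ceratella, Haliura, and Platyeus show the derived state 'no' for Trait 2, supporting them as a clade.
Trait 3 (derived state 'yes') is shared by Ceratella, Haliura, and Platyeus — a synapomorphy uniting that clade.
Most parsimonious ingroup topology: ((((Haliura,Ceratella),Platyeus),Bryoodon),Xiphinus).
Haliura and Platyeus share a more recent common ancestor with each other than either does with Xiphinus, so Xiphinus is the least closely related of the three.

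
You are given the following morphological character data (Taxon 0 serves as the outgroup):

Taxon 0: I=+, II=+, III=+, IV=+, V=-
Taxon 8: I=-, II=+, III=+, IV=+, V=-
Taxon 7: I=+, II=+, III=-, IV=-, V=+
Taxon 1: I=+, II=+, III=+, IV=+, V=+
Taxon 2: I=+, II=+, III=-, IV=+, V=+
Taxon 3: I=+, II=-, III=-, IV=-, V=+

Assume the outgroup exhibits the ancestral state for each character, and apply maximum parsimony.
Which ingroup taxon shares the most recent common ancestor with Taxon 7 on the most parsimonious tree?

Character polarity is set by the outgroup: the derived state is whichever differs from the outgroup's state, so for I, II, III, IV the derived state is '-', and for the remaining characters it is '+'.
I: derived state '-' in Taxon 8 only — an autapomorphy, so it tells us nothing about relationships among taxa.
II (derived state '-') is unique to Taxon 3 (autapomorphy; uninformative for grouping).
III: derived state '-' in Taxon 2, Taxon 3, and Taxon 7 only — synapomorphy for {Taxon 2, Taxon 3, Taxon 7}.
IV (derived state '-') is shared by Taxon 3 and Taxon 7 — a synapomorphy uniting that clade.
V (derived state '+') is shared by Taxon 1, Taxon 2, Taxon 3, and Taxon 7 — a synapomorphy uniting that clade.
Most parsimonious ingroup topology: (Taxon 8,(((Taxon 7,Taxon 3),Taxon 2),Taxon 1)).
Taxon 7 and Taxon 3 form a cherry on this tree, so they are sister taxa.

Taxon 3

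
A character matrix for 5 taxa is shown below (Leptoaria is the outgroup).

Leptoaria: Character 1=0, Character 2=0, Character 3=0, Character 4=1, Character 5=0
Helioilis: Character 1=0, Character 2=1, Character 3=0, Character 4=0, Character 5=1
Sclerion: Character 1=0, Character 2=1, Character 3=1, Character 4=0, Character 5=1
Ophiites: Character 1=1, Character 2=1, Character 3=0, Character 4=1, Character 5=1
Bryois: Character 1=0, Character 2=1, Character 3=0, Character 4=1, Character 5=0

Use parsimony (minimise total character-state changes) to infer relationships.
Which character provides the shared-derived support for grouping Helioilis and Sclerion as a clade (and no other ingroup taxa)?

Character 4

Character polarity is set by the outgroup: the derived state is whichever differs from the outgroup's state, so for Character 4 the derived state is '0', and for the remaining characters it is '1'.
Character 1 (derived state '1') is unique to Ophiites (autapomorphy; uninformative for grouping).
All ingroup taxa share the derived state '1' for Character 2; it defines the ingroup but does not resolve relationships within it.
Character 3: derived state '1' in Sclerion only — an autapomorphy, so it tells us nothing about relationships among taxa.
Only Helioilis and Sclerion show the derived state '0' for Character 4, supporting them as a clade.
Character 5: derived state '1' in Helioilis, Ophiites, and Sclerion only — synapomorphy for {Helioilis, Ophiites, Sclerion}.
Most parsimonious ingroup topology: (((Helioilis,Sclerion),Ophiites),Bryois).
The clade {Helioilis, Sclerion} is supported by Character 4: its derived state '0' occurs in exactly those taxa and in no other taxon (including the outgroup).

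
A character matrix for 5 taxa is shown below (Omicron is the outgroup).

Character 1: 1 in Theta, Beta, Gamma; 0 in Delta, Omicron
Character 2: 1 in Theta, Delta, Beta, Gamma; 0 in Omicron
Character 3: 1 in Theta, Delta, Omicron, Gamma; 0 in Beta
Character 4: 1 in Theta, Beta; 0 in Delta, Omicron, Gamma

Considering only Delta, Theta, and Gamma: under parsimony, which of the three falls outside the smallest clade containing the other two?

Delta

Character polarity is set by the outgroup: the derived state is whichever differs from the outgroup's state, so for Character 3 the derived state is '0', and for the remaining characters it is '1'.
Only Beta, Gamma, and Theta show the derived state '1' for Character 1, supporting them as a clade.
Character 2 (derived state '1') is shared by all ingroup taxa — unites the whole ingroup.
Character 3 (derived state '0') is unique to Beta (autapomorphy; uninformative for grouping).
Only Beta and Theta show the derived state '1' for Character 4, supporting them as a clade.
Most parsimonious ingroup topology: (Delta,((Theta,Beta),Gamma)).
Gamma and Theta share a more recent common ancestor with each other than either does with Delta, so Delta is the least closely related of the three.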